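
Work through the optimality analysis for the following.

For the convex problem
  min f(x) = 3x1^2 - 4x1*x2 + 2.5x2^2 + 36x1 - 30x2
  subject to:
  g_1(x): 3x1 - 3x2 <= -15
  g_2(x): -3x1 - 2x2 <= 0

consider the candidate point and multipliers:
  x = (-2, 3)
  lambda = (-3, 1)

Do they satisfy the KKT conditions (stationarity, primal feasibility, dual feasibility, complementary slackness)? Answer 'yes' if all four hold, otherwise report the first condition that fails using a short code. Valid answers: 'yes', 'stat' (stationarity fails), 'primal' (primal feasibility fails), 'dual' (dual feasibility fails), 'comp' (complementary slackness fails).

Gradient of f: grad f(x) = Q x + c = (12, -7)
Constraint values g_i(x) = a_i^T x - b_i:
  g_1((-2, 3)) = 0
  g_2((-2, 3)) = 0
Stationarity residual: grad f(x) + sum_i lambda_i a_i = (0, 0)
  -> stationarity OK
Primal feasibility (all g_i <= 0): OK
Dual feasibility (all lambda_i >= 0): FAILS
Complementary slackness (lambda_i * g_i(x) = 0 for all i): OK

Verdict: the first failing condition is dual_feasibility -> dual.

dual


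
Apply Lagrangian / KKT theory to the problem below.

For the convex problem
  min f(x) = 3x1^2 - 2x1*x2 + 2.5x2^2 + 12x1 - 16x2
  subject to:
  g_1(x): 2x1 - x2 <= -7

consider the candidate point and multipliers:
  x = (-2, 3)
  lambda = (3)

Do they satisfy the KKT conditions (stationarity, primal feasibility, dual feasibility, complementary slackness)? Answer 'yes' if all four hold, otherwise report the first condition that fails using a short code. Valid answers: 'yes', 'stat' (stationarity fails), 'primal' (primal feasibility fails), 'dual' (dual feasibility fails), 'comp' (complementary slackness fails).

Gradient of f: grad f(x) = Q x + c = (-6, 3)
Constraint values g_i(x) = a_i^T x - b_i:
  g_1((-2, 3)) = 0
Stationarity residual: grad f(x) + sum_i lambda_i a_i = (0, 0)
  -> stationarity OK
Primal feasibility (all g_i <= 0): OK
Dual feasibility (all lambda_i >= 0): OK
Complementary slackness (lambda_i * g_i(x) = 0 for all i): OK

Verdict: yes, KKT holds.

yes


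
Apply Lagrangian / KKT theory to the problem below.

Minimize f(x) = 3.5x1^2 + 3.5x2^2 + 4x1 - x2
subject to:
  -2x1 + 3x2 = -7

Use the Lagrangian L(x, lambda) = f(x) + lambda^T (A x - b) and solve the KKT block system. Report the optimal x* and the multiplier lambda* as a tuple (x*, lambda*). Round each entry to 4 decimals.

Form the Lagrangian:
  L(x, lambda) = (1/2) x^T Q x + c^T x + lambda^T (A x - b)
Stationarity (grad_x L = 0): Q x + c + A^T lambda = 0.
Primal feasibility: A x = b.

This gives the KKT block system:
  [ Q   A^T ] [ x     ]   [-c ]
  [ A    0  ] [ lambda ] = [ b ]

Solving the linear system:
  x*      = (0.7473, -1.8352)
  lambda* = (4.6154)
  f(x*)   = 18.5659

x* = (0.7473, -1.8352), lambda* = (4.6154)


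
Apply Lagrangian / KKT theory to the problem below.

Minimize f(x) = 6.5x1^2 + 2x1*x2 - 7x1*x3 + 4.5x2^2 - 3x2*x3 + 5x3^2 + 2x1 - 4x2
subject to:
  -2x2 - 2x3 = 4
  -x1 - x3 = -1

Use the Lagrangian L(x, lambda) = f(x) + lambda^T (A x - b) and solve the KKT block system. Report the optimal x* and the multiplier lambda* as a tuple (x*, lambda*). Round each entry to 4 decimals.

Form the Lagrangian:
  L(x, lambda) = (1/2) x^T Q x + c^T x + lambda^T (A x - b)
Stationarity (grad_x L = 0): Q x + c + A^T lambda = 0.
Primal feasibility: A x = b.

This gives the KKT block system:
  [ Q   A^T ] [ x     ]   [-c ]
  [ A    0  ] [ lambda ] = [ b ]

Solving the linear system:
  x*      = (1.1429, -1.8571, -0.1429)
  lambda* = (-9, 14.1429)
  f(x*)   = 29.9286

x* = (1.1429, -1.8571, -0.1429), lambda* = (-9, 14.1429)


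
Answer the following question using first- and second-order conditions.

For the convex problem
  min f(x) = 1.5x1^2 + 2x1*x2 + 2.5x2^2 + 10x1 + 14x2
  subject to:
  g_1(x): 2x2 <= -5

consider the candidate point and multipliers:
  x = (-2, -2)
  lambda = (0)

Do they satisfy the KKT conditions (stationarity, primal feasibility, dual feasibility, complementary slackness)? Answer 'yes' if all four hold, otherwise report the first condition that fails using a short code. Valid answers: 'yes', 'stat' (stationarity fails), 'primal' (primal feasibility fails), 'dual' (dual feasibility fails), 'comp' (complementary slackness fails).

Gradient of f: grad f(x) = Q x + c = (0, 0)
Constraint values g_i(x) = a_i^T x - b_i:
  g_1((-2, -2)) = 1
Stationarity residual: grad f(x) + sum_i lambda_i a_i = (0, 0)
  -> stationarity OK
Primal feasibility (all g_i <= 0): FAILS
Dual feasibility (all lambda_i >= 0): OK
Complementary slackness (lambda_i * g_i(x) = 0 for all i): OK

Verdict: the first failing condition is primal_feasibility -> primal.

primal


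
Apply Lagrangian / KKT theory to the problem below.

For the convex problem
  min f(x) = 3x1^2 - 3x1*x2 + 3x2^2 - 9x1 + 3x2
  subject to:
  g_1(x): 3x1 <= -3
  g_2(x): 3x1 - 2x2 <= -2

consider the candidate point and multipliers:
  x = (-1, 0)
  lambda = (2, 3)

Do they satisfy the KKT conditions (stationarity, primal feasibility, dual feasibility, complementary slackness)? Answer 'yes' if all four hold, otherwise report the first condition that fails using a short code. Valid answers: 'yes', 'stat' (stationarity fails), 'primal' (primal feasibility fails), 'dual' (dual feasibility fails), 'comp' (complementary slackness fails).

Gradient of f: grad f(x) = Q x + c = (-15, 6)
Constraint values g_i(x) = a_i^T x - b_i:
  g_1((-1, 0)) = 0
  g_2((-1, 0)) = -1
Stationarity residual: grad f(x) + sum_i lambda_i a_i = (0, 0)
  -> stationarity OK
Primal feasibility (all g_i <= 0): OK
Dual feasibility (all lambda_i >= 0): OK
Complementary slackness (lambda_i * g_i(x) = 0 for all i): FAILS

Verdict: the first failing condition is complementary_slackness -> comp.

comp


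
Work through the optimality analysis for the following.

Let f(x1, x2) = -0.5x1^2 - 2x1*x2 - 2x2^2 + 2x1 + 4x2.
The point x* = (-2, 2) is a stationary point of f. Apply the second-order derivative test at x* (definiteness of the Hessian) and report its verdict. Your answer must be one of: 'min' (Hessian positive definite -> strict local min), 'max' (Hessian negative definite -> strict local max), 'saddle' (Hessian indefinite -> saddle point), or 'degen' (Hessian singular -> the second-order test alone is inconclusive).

Compute the Hessian H = grad^2 f:
  H = [[-1, -2], [-2, -4]]
Verify stationarity: grad f(x*) = H x* + g = (0, 0).
Eigenvalues of H: -5, 0.
H has a zero eigenvalue (singular; negative semidefinite but not definite), so H is neither positive definite, negative definite, nor indefinite. The second-order test alone is inconclusive -> degen.
(Indeed, f is constant along the null direction of H through x*, so x* is not a strict local extremum.)

degen


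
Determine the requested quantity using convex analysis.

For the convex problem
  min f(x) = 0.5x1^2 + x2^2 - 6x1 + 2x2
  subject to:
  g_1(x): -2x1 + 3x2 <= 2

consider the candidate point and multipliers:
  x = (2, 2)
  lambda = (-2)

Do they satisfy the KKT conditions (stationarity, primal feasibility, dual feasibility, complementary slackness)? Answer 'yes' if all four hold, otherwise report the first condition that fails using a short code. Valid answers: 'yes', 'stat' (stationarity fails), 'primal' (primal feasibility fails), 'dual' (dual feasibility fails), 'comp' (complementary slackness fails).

Gradient of f: grad f(x) = Q x + c = (-4, 6)
Constraint values g_i(x) = a_i^T x - b_i:
  g_1((2, 2)) = 0
Stationarity residual: grad f(x) + sum_i lambda_i a_i = (0, 0)
  -> stationarity OK
Primal feasibility (all g_i <= 0): OK
Dual feasibility (all lambda_i >= 0): FAILS
Complementary slackness (lambda_i * g_i(x) = 0 for all i): OK

Verdict: the first failing condition is dual_feasibility -> dual.

dual


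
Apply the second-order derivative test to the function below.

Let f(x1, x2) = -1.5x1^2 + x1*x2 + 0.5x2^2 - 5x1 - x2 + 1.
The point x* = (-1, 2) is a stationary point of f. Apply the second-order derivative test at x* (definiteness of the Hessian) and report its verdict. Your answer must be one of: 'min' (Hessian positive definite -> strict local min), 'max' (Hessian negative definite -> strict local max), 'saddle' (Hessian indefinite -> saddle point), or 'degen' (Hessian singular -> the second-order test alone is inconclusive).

Compute the Hessian H = grad^2 f:
  H = [[-3, 1], [1, 1]]
Verify stationarity: grad f(x*) = H x* + g = (0, 0).
Eigenvalues of H: -3.2361, 1.2361.
Eigenvalues have mixed signs, so H is indefinite -> x* is a saddle point.

saddle


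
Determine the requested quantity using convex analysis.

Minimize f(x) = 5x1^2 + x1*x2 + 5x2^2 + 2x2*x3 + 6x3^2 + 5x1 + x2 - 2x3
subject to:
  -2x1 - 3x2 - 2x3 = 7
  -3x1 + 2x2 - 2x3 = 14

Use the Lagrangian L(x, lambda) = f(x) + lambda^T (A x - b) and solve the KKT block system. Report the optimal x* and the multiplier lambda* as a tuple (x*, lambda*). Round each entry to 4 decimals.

Form the Lagrangian:
  L(x, lambda) = (1/2) x^T Q x + c^T x + lambda^T (A x - b)
Stationarity (grad_x L = 0): Q x + c + A^T lambda = 0.
Primal feasibility: A x = b.

This gives the KKT block system:
  [ Q   A^T ] [ x     ]   [-c ]
  [ A    0  ] [ lambda ] = [ b ]

Solving the linear system:
  x*      = (-3.1119, 0.7776, -1.5546)
  lambda* = (-3.3089, -6.241)
  f(x*)   = 49.4321

x* = (-3.1119, 0.7776, -1.5546), lambda* = (-3.3089, -6.241)


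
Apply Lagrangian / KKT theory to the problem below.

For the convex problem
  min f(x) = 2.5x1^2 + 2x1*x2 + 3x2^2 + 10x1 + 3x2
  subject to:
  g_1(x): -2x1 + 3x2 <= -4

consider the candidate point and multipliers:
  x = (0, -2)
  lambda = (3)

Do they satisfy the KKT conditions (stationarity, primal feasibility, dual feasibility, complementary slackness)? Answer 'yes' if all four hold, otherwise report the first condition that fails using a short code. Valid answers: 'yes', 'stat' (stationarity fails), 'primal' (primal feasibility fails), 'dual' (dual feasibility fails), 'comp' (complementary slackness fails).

Gradient of f: grad f(x) = Q x + c = (6, -9)
Constraint values g_i(x) = a_i^T x - b_i:
  g_1((0, -2)) = -2
Stationarity residual: grad f(x) + sum_i lambda_i a_i = (0, 0)
  -> stationarity OK
Primal feasibility (all g_i <= 0): OK
Dual feasibility (all lambda_i >= 0): OK
Complementary slackness (lambda_i * g_i(x) = 0 for all i): FAILS

Verdict: the first failing condition is complementary_slackness -> comp.

comp


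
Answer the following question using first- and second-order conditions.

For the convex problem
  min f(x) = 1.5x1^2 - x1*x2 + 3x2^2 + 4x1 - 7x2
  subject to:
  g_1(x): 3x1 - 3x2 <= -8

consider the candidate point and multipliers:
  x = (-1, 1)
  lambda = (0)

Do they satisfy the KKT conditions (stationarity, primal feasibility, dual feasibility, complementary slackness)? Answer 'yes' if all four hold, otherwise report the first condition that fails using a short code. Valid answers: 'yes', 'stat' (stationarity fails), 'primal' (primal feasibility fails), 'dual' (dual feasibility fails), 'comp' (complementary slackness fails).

Gradient of f: grad f(x) = Q x + c = (0, 0)
Constraint values g_i(x) = a_i^T x - b_i:
  g_1((-1, 1)) = 2
Stationarity residual: grad f(x) + sum_i lambda_i a_i = (0, 0)
  -> stationarity OK
Primal feasibility (all g_i <= 0): FAILS
Dual feasibility (all lambda_i >= 0): OK
Complementary slackness (lambda_i * g_i(x) = 0 for all i): OK

Verdict: the first failing condition is primal_feasibility -> primal.

primal


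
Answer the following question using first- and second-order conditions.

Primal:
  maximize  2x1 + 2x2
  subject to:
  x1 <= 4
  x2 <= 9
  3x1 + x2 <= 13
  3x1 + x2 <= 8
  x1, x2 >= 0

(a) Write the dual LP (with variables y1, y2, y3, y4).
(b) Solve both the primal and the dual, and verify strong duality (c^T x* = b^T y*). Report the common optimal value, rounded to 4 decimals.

The standard primal-dual pair for 'max c^T x s.t. A x <= b, x >= 0' is:
  Dual:  min b^T y  s.t.  A^T y >= c,  y >= 0.

So the dual LP is:
  minimize  4y1 + 9y2 + 13y3 + 8y4
  subject to:
    y1 + 3y3 + 3y4 >= 2
    y2 + y3 + y4 >= 2
    y1, y2, y3, y4 >= 0

Solving the primal: x* = (0, 8).
  primal value c^T x* = 16.
Solving the dual: y* = (0, 0, 0, 2).
  dual value b^T y* = 16.
Strong duality: c^T x* = b^T y*. Confirmed.

16


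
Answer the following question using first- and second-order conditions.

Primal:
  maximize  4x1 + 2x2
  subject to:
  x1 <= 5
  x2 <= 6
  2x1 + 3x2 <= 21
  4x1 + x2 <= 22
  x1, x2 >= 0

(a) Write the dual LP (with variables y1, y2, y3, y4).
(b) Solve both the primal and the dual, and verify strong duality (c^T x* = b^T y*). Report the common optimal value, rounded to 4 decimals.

The standard primal-dual pair for 'max c^T x s.t. A x <= b, x >= 0' is:
  Dual:  min b^T y  s.t.  A^T y >= c,  y >= 0.

So the dual LP is:
  minimize  5y1 + 6y2 + 21y3 + 22y4
  subject to:
    y1 + 2y3 + 4y4 >= 4
    y2 + 3y3 + y4 >= 2
    y1, y2, y3, y4 >= 0

Solving the primal: x* = (4.5, 4).
  primal value c^T x* = 26.
Solving the dual: y* = (0, 0, 0.4, 0.8).
  dual value b^T y* = 26.
Strong duality: c^T x* = b^T y*. Confirmed.

26


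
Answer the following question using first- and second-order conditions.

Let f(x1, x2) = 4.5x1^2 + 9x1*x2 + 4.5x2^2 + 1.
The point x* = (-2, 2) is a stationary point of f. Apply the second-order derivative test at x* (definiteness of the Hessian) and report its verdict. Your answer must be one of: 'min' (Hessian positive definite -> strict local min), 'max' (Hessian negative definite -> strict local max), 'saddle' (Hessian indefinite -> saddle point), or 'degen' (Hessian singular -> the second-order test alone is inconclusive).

Compute the Hessian H = grad^2 f:
  H = [[9, 9], [9, 9]]
Verify stationarity: grad f(x*) = H x* + g = (0, 0).
Eigenvalues of H: 0, 18.
H has a zero eigenvalue (singular; positive semidefinite but not definite), so H is neither positive definite, negative definite, nor indefinite. The second-order test alone is inconclusive -> degen.
(Indeed, f is constant along the null direction of H through x*, so x* is not a strict local extremum.)

degen


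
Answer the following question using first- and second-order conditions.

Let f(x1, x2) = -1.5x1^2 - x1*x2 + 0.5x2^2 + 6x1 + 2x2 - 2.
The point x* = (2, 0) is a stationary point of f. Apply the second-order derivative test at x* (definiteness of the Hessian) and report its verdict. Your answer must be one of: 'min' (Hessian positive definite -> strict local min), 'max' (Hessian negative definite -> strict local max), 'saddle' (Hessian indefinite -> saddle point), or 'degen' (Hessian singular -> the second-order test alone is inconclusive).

Compute the Hessian H = grad^2 f:
  H = [[-3, -1], [-1, 1]]
Verify stationarity: grad f(x*) = H x* + g = (0, 0).
Eigenvalues of H: -3.2361, 1.2361.
Eigenvalues have mixed signs, so H is indefinite -> x* is a saddle point.

saddle


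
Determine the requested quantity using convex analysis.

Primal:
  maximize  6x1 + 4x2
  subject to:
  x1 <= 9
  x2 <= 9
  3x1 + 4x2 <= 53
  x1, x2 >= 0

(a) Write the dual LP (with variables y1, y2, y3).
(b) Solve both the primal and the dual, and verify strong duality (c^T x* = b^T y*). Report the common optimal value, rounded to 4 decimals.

The standard primal-dual pair for 'max c^T x s.t. A x <= b, x >= 0' is:
  Dual:  min b^T y  s.t.  A^T y >= c,  y >= 0.

So the dual LP is:
  minimize  9y1 + 9y2 + 53y3
  subject to:
    y1 + 3y3 >= 6
    y2 + 4y3 >= 4
    y1, y2, y3 >= 0

Solving the primal: x* = (9, 6.5).
  primal value c^T x* = 80.
Solving the dual: y* = (3, 0, 1).
  dual value b^T y* = 80.
Strong duality: c^T x* = b^T y*. Confirmed.

80


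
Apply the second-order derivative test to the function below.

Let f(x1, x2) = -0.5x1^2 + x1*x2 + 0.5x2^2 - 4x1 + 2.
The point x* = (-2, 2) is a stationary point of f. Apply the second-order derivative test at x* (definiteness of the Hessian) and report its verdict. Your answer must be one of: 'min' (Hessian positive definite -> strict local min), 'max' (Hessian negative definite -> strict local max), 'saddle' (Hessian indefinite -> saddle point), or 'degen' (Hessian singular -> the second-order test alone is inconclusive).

Compute the Hessian H = grad^2 f:
  H = [[-1, 1], [1, 1]]
Verify stationarity: grad f(x*) = H x* + g = (0, 0).
Eigenvalues of H: -1.4142, 1.4142.
Eigenvalues have mixed signs, so H is indefinite -> x* is a saddle point.

saddle


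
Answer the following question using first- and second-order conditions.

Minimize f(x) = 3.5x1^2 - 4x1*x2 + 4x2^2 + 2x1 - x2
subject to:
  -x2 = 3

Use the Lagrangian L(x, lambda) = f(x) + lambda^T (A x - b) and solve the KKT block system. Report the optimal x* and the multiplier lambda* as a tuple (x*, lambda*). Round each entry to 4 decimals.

Form the Lagrangian:
  L(x, lambda) = (1/2) x^T Q x + c^T x + lambda^T (A x - b)
Stationarity (grad_x L = 0): Q x + c + A^T lambda = 0.
Primal feasibility: A x = b.

This gives the KKT block system:
  [ Q   A^T ] [ x     ]   [-c ]
  [ A    0  ] [ lambda ] = [ b ]

Solving the linear system:
  x*      = (-2, -3)
  lambda* = (-17)
  f(x*)   = 25

x* = (-2, -3), lambda* = (-17)


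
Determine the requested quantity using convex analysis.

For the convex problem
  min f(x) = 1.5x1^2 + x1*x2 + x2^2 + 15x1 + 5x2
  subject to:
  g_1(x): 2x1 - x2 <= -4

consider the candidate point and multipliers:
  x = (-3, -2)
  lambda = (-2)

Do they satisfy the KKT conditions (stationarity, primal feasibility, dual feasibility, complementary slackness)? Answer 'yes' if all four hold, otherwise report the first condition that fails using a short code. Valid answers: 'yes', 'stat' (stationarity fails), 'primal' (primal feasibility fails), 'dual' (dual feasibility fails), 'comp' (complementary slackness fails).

Gradient of f: grad f(x) = Q x + c = (4, -2)
Constraint values g_i(x) = a_i^T x - b_i:
  g_1((-3, -2)) = 0
Stationarity residual: grad f(x) + sum_i lambda_i a_i = (0, 0)
  -> stationarity OK
Primal feasibility (all g_i <= 0): OK
Dual feasibility (all lambda_i >= 0): FAILS
Complementary slackness (lambda_i * g_i(x) = 0 for all i): OK

Verdict: the first failing condition is dual_feasibility -> dual.

dual


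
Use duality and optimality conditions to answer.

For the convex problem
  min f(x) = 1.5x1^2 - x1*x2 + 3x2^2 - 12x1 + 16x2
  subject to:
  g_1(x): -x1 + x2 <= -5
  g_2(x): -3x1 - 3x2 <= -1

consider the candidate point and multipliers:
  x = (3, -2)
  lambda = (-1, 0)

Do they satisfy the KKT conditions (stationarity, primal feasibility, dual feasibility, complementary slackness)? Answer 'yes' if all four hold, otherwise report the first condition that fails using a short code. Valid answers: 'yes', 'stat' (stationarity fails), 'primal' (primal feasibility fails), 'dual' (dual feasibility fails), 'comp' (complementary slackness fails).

Gradient of f: grad f(x) = Q x + c = (-1, 1)
Constraint values g_i(x) = a_i^T x - b_i:
  g_1((3, -2)) = 0
  g_2((3, -2)) = -2
Stationarity residual: grad f(x) + sum_i lambda_i a_i = (0, 0)
  -> stationarity OK
Primal feasibility (all g_i <= 0): OK
Dual feasibility (all lambda_i >= 0): FAILS
Complementary slackness (lambda_i * g_i(x) = 0 for all i): OK

Verdict: the first failing condition is dual_feasibility -> dual.

dual


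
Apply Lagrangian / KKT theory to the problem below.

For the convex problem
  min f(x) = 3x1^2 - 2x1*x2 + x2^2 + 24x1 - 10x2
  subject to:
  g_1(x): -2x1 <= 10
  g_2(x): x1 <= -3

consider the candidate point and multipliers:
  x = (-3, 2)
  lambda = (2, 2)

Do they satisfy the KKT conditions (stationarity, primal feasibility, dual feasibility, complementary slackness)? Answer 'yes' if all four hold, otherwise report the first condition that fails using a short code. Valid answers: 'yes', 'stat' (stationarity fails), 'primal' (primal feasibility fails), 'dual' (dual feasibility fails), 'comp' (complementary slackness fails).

Gradient of f: grad f(x) = Q x + c = (2, 0)
Constraint values g_i(x) = a_i^T x - b_i:
  g_1((-3, 2)) = -4
  g_2((-3, 2)) = 0
Stationarity residual: grad f(x) + sum_i lambda_i a_i = (0, 0)
  -> stationarity OK
Primal feasibility (all g_i <= 0): OK
Dual feasibility (all lambda_i >= 0): OK
Complementary slackness (lambda_i * g_i(x) = 0 for all i): FAILS

Verdict: the first failing condition is complementary_slackness -> comp.

comp


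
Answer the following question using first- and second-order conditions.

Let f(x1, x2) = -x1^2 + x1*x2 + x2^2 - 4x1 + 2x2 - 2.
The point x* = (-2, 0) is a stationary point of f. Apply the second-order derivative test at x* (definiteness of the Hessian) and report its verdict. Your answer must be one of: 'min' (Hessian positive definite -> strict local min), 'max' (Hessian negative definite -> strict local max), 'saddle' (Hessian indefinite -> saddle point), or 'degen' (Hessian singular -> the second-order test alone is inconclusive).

Compute the Hessian H = grad^2 f:
  H = [[-2, 1], [1, 2]]
Verify stationarity: grad f(x*) = H x* + g = (0, 0).
Eigenvalues of H: -2.2361, 2.2361.
Eigenvalues have mixed signs, so H is indefinite -> x* is a saddle point.

saddle


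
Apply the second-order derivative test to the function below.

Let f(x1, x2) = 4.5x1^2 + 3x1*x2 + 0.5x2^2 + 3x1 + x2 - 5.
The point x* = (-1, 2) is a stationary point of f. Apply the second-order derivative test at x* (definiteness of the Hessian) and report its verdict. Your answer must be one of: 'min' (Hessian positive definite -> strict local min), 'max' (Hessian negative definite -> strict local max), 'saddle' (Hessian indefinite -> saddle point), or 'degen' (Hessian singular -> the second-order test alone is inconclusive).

Compute the Hessian H = grad^2 f:
  H = [[9, 3], [3, 1]]
Verify stationarity: grad f(x*) = H x* + g = (0, 0).
Eigenvalues of H: 0, 10.
H has a zero eigenvalue (singular; positive semidefinite but not definite), so H is neither positive definite, negative definite, nor indefinite. The second-order test alone is inconclusive -> degen.
(Indeed, f is constant along the null direction of H through x*, so x* is not a strict local extremum.)

degen


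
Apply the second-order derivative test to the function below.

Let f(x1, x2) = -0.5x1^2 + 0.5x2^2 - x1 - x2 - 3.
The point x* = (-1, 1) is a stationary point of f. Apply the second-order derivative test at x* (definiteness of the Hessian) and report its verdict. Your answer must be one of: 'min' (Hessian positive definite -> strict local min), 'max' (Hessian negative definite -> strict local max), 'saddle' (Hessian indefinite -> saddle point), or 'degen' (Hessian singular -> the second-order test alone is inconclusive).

Compute the Hessian H = grad^2 f:
  H = [[-1, 0], [0, 1]]
Verify stationarity: grad f(x*) = H x* + g = (0, 0).
Eigenvalues of H: -1, 1.
Eigenvalues have mixed signs, so H is indefinite -> x* is a saddle point.

saddle


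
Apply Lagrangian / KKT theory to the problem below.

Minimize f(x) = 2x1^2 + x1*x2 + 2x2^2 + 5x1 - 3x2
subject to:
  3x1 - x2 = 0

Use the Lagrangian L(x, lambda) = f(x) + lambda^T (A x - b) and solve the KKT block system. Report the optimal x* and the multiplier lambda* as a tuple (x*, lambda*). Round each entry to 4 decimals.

Form the Lagrangian:
  L(x, lambda) = (1/2) x^T Q x + c^T x + lambda^T (A x - b)
Stationarity (grad_x L = 0): Q x + c + A^T lambda = 0.
Primal feasibility: A x = b.

This gives the KKT block system:
  [ Q   A^T ] [ x     ]   [-c ]
  [ A    0  ] [ lambda ] = [ b ]

Solving the linear system:
  x*      = (0.087, 0.2609)
  lambda* = (-1.8696)
  f(x*)   = -0.1739

x* = (0.087, 0.2609), lambda* = (-1.8696)


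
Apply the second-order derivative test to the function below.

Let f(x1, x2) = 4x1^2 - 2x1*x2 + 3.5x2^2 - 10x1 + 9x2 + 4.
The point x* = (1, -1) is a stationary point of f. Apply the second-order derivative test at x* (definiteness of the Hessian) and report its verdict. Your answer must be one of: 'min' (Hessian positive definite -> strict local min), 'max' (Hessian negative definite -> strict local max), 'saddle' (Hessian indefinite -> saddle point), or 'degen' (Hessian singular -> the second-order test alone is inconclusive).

Compute the Hessian H = grad^2 f:
  H = [[8, -2], [-2, 7]]
Verify stationarity: grad f(x*) = H x* + g = (0, 0).
Eigenvalues of H: 5.4384, 9.5616.
Both eigenvalues > 0, so H is positive definite -> x* is a strict local min.

min


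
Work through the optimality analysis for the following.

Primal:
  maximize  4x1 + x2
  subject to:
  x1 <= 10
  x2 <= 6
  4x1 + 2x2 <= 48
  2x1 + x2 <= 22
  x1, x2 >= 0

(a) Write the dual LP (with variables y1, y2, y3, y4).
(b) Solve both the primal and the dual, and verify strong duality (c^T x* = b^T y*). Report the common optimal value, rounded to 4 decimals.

The standard primal-dual pair for 'max c^T x s.t. A x <= b, x >= 0' is:
  Dual:  min b^T y  s.t.  A^T y >= c,  y >= 0.

So the dual LP is:
  minimize  10y1 + 6y2 + 48y3 + 22y4
  subject to:
    y1 + 4y3 + 2y4 >= 4
    y2 + 2y3 + y4 >= 1
    y1, y2, y3, y4 >= 0

Solving the primal: x* = (10, 2).
  primal value c^T x* = 42.
Solving the dual: y* = (2, 0, 0, 1).
  dual value b^T y* = 42.
Strong duality: c^T x* = b^T y*. Confirmed.

42


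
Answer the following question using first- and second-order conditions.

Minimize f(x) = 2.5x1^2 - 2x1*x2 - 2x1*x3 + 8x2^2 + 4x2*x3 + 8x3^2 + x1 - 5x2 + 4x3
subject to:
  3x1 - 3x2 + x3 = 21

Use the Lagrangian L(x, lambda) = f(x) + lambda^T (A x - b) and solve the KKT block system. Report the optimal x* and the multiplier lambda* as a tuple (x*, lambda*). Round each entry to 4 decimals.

Form the Lagrangian:
  L(x, lambda) = (1/2) x^T Q x + c^T x + lambda^T (A x - b)
Stationarity (grad_x L = 0): Q x + c + A^T lambda = 0.
Primal feasibility: A x = b.

This gives the KKT block system:
  [ Q   A^T ] [ x     ]   [-c ]
  [ A    0  ] [ lambda ] = [ b ]

Solving the linear system:
  x*      = (5.4941, -1.0759, 1.29)
  lambda* = (-9.3475)
  f(x*)   = 106.1655

x* = (5.4941, -1.0759, 1.29), lambda* = (-9.3475)


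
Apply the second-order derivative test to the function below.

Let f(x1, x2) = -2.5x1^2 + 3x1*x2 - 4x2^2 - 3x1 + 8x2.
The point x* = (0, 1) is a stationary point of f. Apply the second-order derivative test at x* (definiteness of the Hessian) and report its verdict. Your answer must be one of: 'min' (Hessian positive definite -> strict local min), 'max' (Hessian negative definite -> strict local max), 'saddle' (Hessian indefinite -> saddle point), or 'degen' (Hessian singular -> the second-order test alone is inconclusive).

Compute the Hessian H = grad^2 f:
  H = [[-5, 3], [3, -8]]
Verify stationarity: grad f(x*) = H x* + g = (0, 0).
Eigenvalues of H: -9.8541, -3.1459.
Both eigenvalues < 0, so H is negative definite -> x* is a strict local max.

max


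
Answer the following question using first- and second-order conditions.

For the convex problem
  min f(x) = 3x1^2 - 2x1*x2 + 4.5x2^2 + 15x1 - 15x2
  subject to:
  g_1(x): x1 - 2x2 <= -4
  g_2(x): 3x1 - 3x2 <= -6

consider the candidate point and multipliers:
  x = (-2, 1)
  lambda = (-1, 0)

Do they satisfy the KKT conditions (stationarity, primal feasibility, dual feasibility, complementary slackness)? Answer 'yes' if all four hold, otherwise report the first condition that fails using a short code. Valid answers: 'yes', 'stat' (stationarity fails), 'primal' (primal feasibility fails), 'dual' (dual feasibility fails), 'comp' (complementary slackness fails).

Gradient of f: grad f(x) = Q x + c = (1, -2)
Constraint values g_i(x) = a_i^T x - b_i:
  g_1((-2, 1)) = 0
  g_2((-2, 1)) = -3
Stationarity residual: grad f(x) + sum_i lambda_i a_i = (0, 0)
  -> stationarity OK
Primal feasibility (all g_i <= 0): OK
Dual feasibility (all lambda_i >= 0): FAILS
Complementary slackness (lambda_i * g_i(x) = 0 for all i): OK

Verdict: the first failing condition is dual_feasibility -> dual.

dual


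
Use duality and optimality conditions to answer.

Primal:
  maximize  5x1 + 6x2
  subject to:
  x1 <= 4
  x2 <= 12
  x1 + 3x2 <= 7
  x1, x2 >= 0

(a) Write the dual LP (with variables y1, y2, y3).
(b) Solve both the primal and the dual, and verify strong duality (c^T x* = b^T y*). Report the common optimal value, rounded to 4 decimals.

The standard primal-dual pair for 'max c^T x s.t. A x <= b, x >= 0' is:
  Dual:  min b^T y  s.t.  A^T y >= c,  y >= 0.

So the dual LP is:
  minimize  4y1 + 12y2 + 7y3
  subject to:
    y1 + y3 >= 5
    y2 + 3y3 >= 6
    y1, y2, y3 >= 0

Solving the primal: x* = (4, 1).
  primal value c^T x* = 26.
Solving the dual: y* = (3, 0, 2).
  dual value b^T y* = 26.
Strong duality: c^T x* = b^T y*. Confirmed.

26


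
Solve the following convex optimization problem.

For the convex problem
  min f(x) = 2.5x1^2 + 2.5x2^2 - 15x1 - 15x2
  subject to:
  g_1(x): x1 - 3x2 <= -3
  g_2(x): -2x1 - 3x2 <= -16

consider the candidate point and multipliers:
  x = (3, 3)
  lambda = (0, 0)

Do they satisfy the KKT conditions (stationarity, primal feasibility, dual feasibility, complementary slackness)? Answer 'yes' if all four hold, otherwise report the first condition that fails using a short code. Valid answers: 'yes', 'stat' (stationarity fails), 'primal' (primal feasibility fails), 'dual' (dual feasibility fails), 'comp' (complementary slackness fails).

Gradient of f: grad f(x) = Q x + c = (0, 0)
Constraint values g_i(x) = a_i^T x - b_i:
  g_1((3, 3)) = -3
  g_2((3, 3)) = 1
Stationarity residual: grad f(x) + sum_i lambda_i a_i = (0, 0)
  -> stationarity OK
Primal feasibility (all g_i <= 0): FAILS
Dual feasibility (all lambda_i >= 0): OK
Complementary slackness (lambda_i * g_i(x) = 0 for all i): OK

Verdict: the first failing condition is primal_feasibility -> primal.

primal


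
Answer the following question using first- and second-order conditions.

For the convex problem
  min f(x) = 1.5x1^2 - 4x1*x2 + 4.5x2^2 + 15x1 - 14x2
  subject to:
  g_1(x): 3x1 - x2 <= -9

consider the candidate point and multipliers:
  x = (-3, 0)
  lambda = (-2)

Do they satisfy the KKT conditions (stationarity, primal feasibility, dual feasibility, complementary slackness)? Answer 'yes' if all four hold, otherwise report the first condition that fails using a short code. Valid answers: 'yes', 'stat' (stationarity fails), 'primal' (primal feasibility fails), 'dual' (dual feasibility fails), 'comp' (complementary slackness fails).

Gradient of f: grad f(x) = Q x + c = (6, -2)
Constraint values g_i(x) = a_i^T x - b_i:
  g_1((-3, 0)) = 0
Stationarity residual: grad f(x) + sum_i lambda_i a_i = (0, 0)
  -> stationarity OK
Primal feasibility (all g_i <= 0): OK
Dual feasibility (all lambda_i >= 0): FAILS
Complementary slackness (lambda_i * g_i(x) = 0 for all i): OK

Verdict: the first failing condition is dual_feasibility -> dual.

dual


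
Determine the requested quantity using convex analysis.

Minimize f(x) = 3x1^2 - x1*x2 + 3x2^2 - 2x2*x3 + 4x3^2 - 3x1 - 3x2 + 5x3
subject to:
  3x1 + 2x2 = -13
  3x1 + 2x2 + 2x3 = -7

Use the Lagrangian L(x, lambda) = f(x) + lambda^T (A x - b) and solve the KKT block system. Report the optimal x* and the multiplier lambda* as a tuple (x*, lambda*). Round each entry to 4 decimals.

Form the Lagrangian:
  L(x, lambda) = (1/2) x^T Q x + c^T x + lambda^T (A x - b)
Stationarity (grad_x L = 0): Q x + c + A^T lambda = 0.
Primal feasibility: A x = b.

This gives the KKT block system:
  [ Q   A^T ] [ x     ]   [-c ]
  [ A    0  ] [ lambda ] = [ b ]

Solving the linear system:
  x*      = (-3.3556, -1.4667, 3)
  lambda* = (23.1889, -15.9667)
  f(x*)   = 109.5778

x* = (-3.3556, -1.4667, 3), lambda* = (23.1889, -15.9667)


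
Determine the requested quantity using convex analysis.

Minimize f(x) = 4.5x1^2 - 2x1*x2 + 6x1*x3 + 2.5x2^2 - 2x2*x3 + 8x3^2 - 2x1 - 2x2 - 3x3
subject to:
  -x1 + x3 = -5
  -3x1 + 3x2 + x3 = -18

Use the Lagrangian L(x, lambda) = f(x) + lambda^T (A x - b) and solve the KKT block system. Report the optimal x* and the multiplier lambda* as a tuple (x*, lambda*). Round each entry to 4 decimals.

Form the Lagrangian:
  L(x, lambda) = (1/2) x^T Q x + c^T x + lambda^T (A x - b)
Stationarity (grad_x L = 0): Q x + c + A^T lambda = 0.
Primal feasibility: A x = b.

This gives the KKT block system:
  [ Q   A^T ] [ x     ]   [-c ]
  [ A    0  ] [ lambda ] = [ b ]

Solving the linear system:
  x*      = (3.1508, -2.2328, -1.8492)
  lambda* = (3.9607, 5.2557)
  f(x*)   = 59.059

x* = (3.1508, -2.2328, -1.8492), lambda* = (3.9607, 5.2557)


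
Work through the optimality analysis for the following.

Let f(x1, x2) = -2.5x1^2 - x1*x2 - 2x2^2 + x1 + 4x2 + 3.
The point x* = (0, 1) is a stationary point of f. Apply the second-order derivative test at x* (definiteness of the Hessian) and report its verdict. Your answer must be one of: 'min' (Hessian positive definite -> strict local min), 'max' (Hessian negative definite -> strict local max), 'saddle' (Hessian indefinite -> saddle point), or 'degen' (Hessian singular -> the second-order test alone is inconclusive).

Compute the Hessian H = grad^2 f:
  H = [[-5, -1], [-1, -4]]
Verify stationarity: grad f(x*) = H x* + g = (0, 0).
Eigenvalues of H: -5.618, -3.382.
Both eigenvalues < 0, so H is negative definite -> x* is a strict local max.

max


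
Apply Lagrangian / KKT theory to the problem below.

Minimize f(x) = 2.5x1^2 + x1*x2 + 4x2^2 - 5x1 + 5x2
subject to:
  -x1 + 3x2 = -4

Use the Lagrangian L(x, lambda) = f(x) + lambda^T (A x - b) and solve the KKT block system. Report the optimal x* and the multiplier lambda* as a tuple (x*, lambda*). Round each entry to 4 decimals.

Form the Lagrangian:
  L(x, lambda) = (1/2) x^T Q x + c^T x + lambda^T (A x - b)
Stationarity (grad_x L = 0): Q x + c + A^T lambda = 0.
Primal feasibility: A x = b.

This gives the KKT block system:
  [ Q   A^T ] [ x     ]   [-c ]
  [ A    0  ] [ lambda ] = [ b ]

Solving the linear system:
  x*      = (1.2542, -0.9153)
  lambda* = (0.3559)
  f(x*)   = -4.7119

x* = (1.2542, -0.9153), lambda* = (0.3559)


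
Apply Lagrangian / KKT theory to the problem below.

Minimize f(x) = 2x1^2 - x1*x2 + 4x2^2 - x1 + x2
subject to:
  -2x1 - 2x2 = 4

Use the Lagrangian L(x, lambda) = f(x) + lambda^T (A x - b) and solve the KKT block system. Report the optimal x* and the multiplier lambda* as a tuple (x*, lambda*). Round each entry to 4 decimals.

Form the Lagrangian:
  L(x, lambda) = (1/2) x^T Q x + c^T x + lambda^T (A x - b)
Stationarity (grad_x L = 0): Q x + c + A^T lambda = 0.
Primal feasibility: A x = b.

This gives the KKT block system:
  [ Q   A^T ] [ x     ]   [-c ]
  [ A    0  ] [ lambda ] = [ b ]

Solving the linear system:
  x*      = (-1.1429, -0.8571)
  lambda* = (-2.3571)
  f(x*)   = 4.8571

x* = (-1.1429, -0.8571), lambda* = (-2.3571)


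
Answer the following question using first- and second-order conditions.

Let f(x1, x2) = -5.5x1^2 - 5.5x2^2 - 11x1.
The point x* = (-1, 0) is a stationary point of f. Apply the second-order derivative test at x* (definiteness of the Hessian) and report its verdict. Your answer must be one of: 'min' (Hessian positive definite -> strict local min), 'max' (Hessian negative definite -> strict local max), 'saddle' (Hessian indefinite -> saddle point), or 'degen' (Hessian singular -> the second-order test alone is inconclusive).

Compute the Hessian H = grad^2 f:
  H = [[-11, 0], [0, -11]]
Verify stationarity: grad f(x*) = H x* + g = (0, 0).
Eigenvalues of H: -11, -11.
Both eigenvalues < 0, so H is negative definite -> x* is a strict local max.

max


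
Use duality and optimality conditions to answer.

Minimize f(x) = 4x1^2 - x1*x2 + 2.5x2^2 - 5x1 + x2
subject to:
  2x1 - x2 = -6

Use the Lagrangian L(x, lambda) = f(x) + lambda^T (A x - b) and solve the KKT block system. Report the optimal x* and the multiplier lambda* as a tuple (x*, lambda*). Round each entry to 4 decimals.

Form the Lagrangian:
  L(x, lambda) = (1/2) x^T Q x + c^T x + lambda^T (A x - b)
Stationarity (grad_x L = 0): Q x + c + A^T lambda = 0.
Primal feasibility: A x = b.

This gives the KKT block system:
  [ Q   A^T ] [ x     ]   [-c ]
  [ A    0  ] [ lambda ] = [ b ]

Solving the linear system:
  x*      = (-2.125, 1.75)
  lambda* = (11.875)
  f(x*)   = 41.8125

x* = (-2.125, 1.75), lambda* = (11.875)


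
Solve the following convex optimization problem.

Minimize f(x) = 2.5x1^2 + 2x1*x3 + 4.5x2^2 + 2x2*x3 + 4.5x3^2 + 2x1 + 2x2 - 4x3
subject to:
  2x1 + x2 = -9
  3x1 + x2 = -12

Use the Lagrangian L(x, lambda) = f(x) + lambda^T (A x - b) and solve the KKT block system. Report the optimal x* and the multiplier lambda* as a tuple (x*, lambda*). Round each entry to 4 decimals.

Form the Lagrangian:
  L(x, lambda) = (1/2) x^T Q x + c^T x + lambda^T (A x - b)
Stationarity (grad_x L = 0): Q x + c + A^T lambda = 0.
Primal feasibility: A x = b.

This gives the KKT block system:
  [ Q   A^T ] [ x     ]   [-c ]
  [ A    0  ] [ lambda ] = [ b ]

Solving the linear system:
  x*      = (-3, -3, 1.7778)
  lambda* = (54.8889, -33.4444)
  f(x*)   = 36.7778

x* = (-3, -3, 1.7778), lambda* = (54.8889, -33.4444)


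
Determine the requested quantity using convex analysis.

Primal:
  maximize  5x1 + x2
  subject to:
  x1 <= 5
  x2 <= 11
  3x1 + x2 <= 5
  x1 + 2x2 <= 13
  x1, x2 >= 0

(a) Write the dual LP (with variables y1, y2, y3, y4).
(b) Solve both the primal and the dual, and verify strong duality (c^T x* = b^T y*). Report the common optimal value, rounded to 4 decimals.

The standard primal-dual pair for 'max c^T x s.t. A x <= b, x >= 0' is:
  Dual:  min b^T y  s.t.  A^T y >= c,  y >= 0.

So the dual LP is:
  minimize  5y1 + 11y2 + 5y3 + 13y4
  subject to:
    y1 + 3y3 + y4 >= 5
    y2 + y3 + 2y4 >= 1
    y1, y2, y3, y4 >= 0

Solving the primal: x* = (1.6667, 0).
  primal value c^T x* = 8.3333.
Solving the dual: y* = (0, 0, 1.6667, 0).
  dual value b^T y* = 8.3333.
Strong duality: c^T x* = b^T y*. Confirmed.

8.3333


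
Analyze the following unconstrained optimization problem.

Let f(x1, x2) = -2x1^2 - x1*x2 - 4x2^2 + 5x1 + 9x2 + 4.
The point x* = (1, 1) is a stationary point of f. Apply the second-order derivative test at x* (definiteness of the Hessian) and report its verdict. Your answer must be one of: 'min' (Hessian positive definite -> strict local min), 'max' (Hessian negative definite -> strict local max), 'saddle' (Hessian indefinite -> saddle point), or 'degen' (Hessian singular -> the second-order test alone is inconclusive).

Compute the Hessian H = grad^2 f:
  H = [[-4, -1], [-1, -8]]
Verify stationarity: grad f(x*) = H x* + g = (0, 0).
Eigenvalues of H: -8.2361, -3.7639.
Both eigenvalues < 0, so H is negative definite -> x* is a strict local max.

max


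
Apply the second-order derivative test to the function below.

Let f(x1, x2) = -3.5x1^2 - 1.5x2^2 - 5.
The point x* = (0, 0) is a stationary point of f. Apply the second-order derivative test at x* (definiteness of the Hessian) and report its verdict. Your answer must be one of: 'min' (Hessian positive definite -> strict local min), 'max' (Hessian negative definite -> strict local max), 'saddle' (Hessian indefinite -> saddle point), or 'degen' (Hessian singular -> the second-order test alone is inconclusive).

Compute the Hessian H = grad^2 f:
  H = [[-7, 0], [0, -3]]
Verify stationarity: grad f(x*) = H x* + g = (0, 0).
Eigenvalues of H: -7, -3.
Both eigenvalues < 0, so H is negative definite -> x* is a strict local max.

max


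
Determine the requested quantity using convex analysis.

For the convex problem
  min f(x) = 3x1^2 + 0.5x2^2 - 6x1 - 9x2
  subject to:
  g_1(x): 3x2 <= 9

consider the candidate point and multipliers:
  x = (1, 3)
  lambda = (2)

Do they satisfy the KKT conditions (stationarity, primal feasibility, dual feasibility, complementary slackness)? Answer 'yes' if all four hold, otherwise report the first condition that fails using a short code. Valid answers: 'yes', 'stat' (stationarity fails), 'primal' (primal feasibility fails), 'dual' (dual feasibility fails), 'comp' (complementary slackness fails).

Gradient of f: grad f(x) = Q x + c = (0, -6)
Constraint values g_i(x) = a_i^T x - b_i:
  g_1((1, 3)) = 0
Stationarity residual: grad f(x) + sum_i lambda_i a_i = (0, 0)
  -> stationarity OK
Primal feasibility (all g_i <= 0): OK
Dual feasibility (all lambda_i >= 0): OK
Complementary slackness (lambda_i * g_i(x) = 0 for all i): OK

Verdict: yes, KKT holds.

yes


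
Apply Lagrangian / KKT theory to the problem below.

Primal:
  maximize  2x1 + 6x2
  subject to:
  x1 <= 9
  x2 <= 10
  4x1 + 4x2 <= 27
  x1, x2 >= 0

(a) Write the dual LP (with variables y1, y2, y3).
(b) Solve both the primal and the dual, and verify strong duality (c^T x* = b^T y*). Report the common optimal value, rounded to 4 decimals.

The standard primal-dual pair for 'max c^T x s.t. A x <= b, x >= 0' is:
  Dual:  min b^T y  s.t.  A^T y >= c,  y >= 0.

So the dual LP is:
  minimize  9y1 + 10y2 + 27y3
  subject to:
    y1 + 4y3 >= 2
    y2 + 4y3 >= 6
    y1, y2, y3 >= 0

Solving the primal: x* = (0, 6.75).
  primal value c^T x* = 40.5.
Solving the dual: y* = (0, 0, 1.5).
  dual value b^T y* = 40.5.
Strong duality: c^T x* = b^T y*. Confirmed.

40.5
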